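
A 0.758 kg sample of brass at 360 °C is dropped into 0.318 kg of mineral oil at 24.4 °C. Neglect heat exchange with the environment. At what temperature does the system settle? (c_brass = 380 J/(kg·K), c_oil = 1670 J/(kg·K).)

T_f ≈ 142.4 °C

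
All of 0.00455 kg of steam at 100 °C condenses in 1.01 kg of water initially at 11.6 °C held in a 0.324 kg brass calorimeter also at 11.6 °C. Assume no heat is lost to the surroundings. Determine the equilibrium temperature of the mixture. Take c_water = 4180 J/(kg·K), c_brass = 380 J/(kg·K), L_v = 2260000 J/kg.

Sum of m c ΔT and latent-heat terms is zero:
steam→water at 100 °C releases m L_v = 0.00455×2260000 = 10283; condensed water 100 °C→T: 19.02(T − 100); water warms: 1.01×4180×(T − 11.6) = 4221.8(T − 11.6); cup: 123.12(T − 11.6)
4363.9 T = 10283 + 1901.9 + 50401 = 62586
T ≈ 14.34 °C, under the boiling point, so the assumption holds.

T_f ≈ 14.3 °C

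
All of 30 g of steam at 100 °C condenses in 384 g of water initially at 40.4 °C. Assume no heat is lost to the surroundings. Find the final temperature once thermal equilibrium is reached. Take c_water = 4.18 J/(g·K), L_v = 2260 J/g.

T_f ≈ 83.9 °C

Sum of m c ΔT and latent-heat terms is zero:
steam→water at 100 °C releases m L_v = 30×2260 = 67800
  condensed water 100 °C→T: 125.4(T − 100)
  water warms: 384×4.18×(T − 40.4) = 1605.1(T − 40.4)
1730.5 T = 67800 + 12540 + 64847 = 145187
T ≈ 83.90 °C, under the boiling point, so the assumption holds.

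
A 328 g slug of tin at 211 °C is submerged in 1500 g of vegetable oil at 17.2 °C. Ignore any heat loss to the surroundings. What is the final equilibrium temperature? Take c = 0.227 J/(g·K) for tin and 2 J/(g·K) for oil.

T_f ≈ 21.9 °C

T_f = Σ m_i c_i T_i / Σ m_i c_i:
T_f = (74.46×211 + 3000×17.2) / (74.46 + 3000)
    = 67310 / 3074.5 ≈ 21.89 °C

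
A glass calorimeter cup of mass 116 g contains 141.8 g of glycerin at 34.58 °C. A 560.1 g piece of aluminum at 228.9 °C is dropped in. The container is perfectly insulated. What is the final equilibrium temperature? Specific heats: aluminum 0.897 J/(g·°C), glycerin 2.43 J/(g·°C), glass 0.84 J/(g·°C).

T_f ≈ 138.0 °C

T_f = Σ m_i c_i T_i / Σ m_i c_i:
T_f = (502.41×228.9 + 344.57×34.58 + 97.44×34.58) / (502.41 + 344.57 + 97.44)
    = 130286 / 944.42 ≈ 137.95 °C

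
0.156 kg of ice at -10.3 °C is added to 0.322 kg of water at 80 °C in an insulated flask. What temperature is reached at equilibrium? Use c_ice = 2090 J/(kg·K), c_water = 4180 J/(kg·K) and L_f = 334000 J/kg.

T_f ≈ 26.1 °C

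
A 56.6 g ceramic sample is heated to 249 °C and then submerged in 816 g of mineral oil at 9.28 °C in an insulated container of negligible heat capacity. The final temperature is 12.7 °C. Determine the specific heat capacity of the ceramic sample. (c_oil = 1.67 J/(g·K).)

c ≈ 0.348 J/(g·K)

m_s c (T_s − T_f) = m_oil c_oil (T_f − T_0):
56.6·c·(249 − 12.7) = 816·1.67·(12.7 − 9.28)
13375 c = 4660.5  ⇒  c ≈ 0.3485 J/(g·K)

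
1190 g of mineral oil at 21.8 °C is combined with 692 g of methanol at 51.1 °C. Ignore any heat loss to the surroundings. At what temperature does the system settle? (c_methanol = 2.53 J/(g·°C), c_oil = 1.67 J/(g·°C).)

T_f ≈ 35.5 °C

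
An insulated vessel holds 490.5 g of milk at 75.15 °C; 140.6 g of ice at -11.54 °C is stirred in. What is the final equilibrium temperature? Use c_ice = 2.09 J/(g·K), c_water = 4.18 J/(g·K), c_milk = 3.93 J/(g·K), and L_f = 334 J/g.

T_f ≈ 37.6 °C

Setting the total heat transfer to zero:
ice -11.54→0 °C: 140.6×2.09×11.54 = 3391.1; latent heat to melt: 140.6×334 = 46960; warm the meltwater: 587.71 T; milk cools: 490.5×3.93×(T − 75.15) = 1927.7(T − 75.15)
2515.4 T = 144864 − 50351 = 94513
T ≈ 37.57 °C — above 0 °C, consistent with complete melting.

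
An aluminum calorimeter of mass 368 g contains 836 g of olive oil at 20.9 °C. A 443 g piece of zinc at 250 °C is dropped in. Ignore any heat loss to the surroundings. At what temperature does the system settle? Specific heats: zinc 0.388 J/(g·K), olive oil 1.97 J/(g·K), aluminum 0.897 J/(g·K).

With ΣQ=0 the equilibrium temperature is the m·c-weighted mean:
T_f = (171.88·250 + 1646.9·20.9 + 330.1·20.9) / (171.88 + 1646.9 + 330.1)
    = 84291 / 2148.9 ≈ 39.23 °C

T_f ≈ 39.2 °C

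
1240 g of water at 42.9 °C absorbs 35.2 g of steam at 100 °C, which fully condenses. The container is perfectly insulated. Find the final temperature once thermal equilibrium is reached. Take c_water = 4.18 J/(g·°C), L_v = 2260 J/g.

T_f ≈ 59.4 °C

Setting the total heat transfer to zero:
steam→water at 100 °C releases m L_v = 35.2·2260 = 79552; condensate cools 100→T: 35.2·4.18·(T − 100) = 147.14(T − 100); water warms: 1240·4.18·(T − 42.9) = 5183.2(T − 42.9)
5330.3 T = 79552 + 14714 + 222359 = 316625
T ≈ 59.40 °C (< 100 °C, so full condensation is consistent).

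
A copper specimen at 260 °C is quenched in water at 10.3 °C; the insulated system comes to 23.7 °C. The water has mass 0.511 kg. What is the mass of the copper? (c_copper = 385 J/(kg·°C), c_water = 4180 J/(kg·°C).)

m ≈ 0.315 kg

Heat lost by the copper = heat gained by the water:
m×385×(260 − 23.7) = 0.511×4180×(23.7 − 10.3)
90976 m = 28622  ⇒  m ≈ 0.3146 kg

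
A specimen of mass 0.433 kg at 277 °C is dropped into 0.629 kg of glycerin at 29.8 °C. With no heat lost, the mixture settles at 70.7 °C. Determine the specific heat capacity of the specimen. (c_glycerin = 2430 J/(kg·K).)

c ≈ 700 J/(kg·K)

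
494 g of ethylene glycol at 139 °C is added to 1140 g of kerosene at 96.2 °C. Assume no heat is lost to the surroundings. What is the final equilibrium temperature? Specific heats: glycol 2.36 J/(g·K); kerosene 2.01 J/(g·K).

Net heat exchanged in the isolated system is zero:
494·2.36·(T − 139) + 1140·2.01·(T − 96.2) = 0
1165.8(T − 139) + 2291.4(T − 96.2) = 0
3457.2 T = 382484
T = 382484 / 3457.2 = 111 °C

T_f ≈ 110.6 °C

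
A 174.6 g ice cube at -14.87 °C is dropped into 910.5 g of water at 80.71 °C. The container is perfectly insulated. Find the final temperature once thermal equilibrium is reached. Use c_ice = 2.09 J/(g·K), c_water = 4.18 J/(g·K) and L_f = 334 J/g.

Sum of m c ΔT and latent-heat terms is zero:
warm ice to 0 °C: 174.6×2.09×(0 − (-14.87)) = 5426.3
  melt ice: 174.6×334 = 58316
  meltwater 0→T: 174.6×4.18×T = 729.83 T
  water: 3805.9(T − 80.71)
4535.7 T = 307173 − 63743 = 243431
T ≈ 53.67 °C. Since T > 0 °C, the all-ice-melts assumption holds.

T_f ≈ 53.7 °C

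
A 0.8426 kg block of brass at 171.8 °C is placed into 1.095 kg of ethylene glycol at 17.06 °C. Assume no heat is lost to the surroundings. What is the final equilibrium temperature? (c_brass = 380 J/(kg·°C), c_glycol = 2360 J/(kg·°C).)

With ΣQ=0 the equilibrium temperature is the m·c-weighted mean:
T_f = (320.19×171.8 + 2584.2×17.06) / (320.19 + 2584.2)
    = 99095 / 2904.4 ≈ 34.12 °C

T_f ≈ 34.1 °C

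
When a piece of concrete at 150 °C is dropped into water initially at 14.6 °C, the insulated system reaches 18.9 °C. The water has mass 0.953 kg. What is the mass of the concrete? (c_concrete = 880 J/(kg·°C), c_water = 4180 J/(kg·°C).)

Heat lost by the concrete = heat gained by the water:
m·880·(150 − 18.9) = 0.953·4180·(18.9 − 14.6)
115368 m = 17129  ⇒  m ≈ 0.1485 kg

m ≈ 0.148 kg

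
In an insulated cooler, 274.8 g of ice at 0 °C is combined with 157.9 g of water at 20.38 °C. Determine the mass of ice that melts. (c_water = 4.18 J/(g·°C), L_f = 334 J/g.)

Heat available from the water dropping to 0 °C: 157.9·4.18·20.38 = 13451 J.
To melt every bit of ice: 274.8·334 = 91783 J.
That's not enough to melt it all — equilibrium is at 0 °C with ice remaining.
m_melted·334 = 13451  ⇒  m_melted ≈ 40.27 g.

m_melted ≈ 40.3 g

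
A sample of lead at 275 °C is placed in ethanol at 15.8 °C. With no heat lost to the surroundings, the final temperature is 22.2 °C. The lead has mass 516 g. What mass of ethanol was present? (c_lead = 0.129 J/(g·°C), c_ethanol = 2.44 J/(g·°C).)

m ≈ 1080 g

Setting the total heat transfer to zero:
516×0.129×(22.2 − 275) + m×2.44×(22.2 − 15.8) = 0
15.62 m = 16827
m = 16827/15.62 ≈ 1078 g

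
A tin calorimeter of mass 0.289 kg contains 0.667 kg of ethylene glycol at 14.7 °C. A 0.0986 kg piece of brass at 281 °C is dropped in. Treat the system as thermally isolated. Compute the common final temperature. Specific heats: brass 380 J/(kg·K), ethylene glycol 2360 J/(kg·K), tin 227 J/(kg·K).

Let T be the final temperature. ΣQ_i = 0:
0.0986*380*(T − 281) + 0.667*2360*(T − 14.7) + 0.289*227*(T − 14.7) = 0
37.47(T − 281) + 1574.1(T − 14.7) + 65.6(T − 14.7) = 0
1677.2 T = 34632
T = 34632/1677.2 ≈ 20.65 °C

T_f ≈ 20.6 °C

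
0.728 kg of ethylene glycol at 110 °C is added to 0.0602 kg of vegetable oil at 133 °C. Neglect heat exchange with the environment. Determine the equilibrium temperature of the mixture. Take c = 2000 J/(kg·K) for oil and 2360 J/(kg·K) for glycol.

With ΣQ=0 the equilibrium temperature is the m·c-weighted mean:
T_f = (120.4·133 + 1718.1·110) / (120.4 + 1718.1)
    = 205002 / 1838.5 ≈ 111.51 °C

T_f ≈ 111.5 °C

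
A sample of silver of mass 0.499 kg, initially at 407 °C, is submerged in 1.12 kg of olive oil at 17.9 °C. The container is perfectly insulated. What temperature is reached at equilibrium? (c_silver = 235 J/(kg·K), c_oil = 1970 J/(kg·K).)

T_f ≈ 37.5 °C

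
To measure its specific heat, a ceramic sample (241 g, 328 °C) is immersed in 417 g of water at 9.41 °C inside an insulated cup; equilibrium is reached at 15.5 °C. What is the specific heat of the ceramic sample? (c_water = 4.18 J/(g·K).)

c ≈ 0.141 J/(g·K)

Heat gained plus heat lost sum to zero:
241·c·(15.5 − 328) + 417·4.18·(15.5 − 9.41) = 0
-75312 c = -10615
c = -10615/-75312 ≈ 0.1409 J/(g·K)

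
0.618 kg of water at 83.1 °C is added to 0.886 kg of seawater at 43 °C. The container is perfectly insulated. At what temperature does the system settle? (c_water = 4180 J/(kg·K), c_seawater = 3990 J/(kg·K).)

T_f ≈ 59.9 °C

With ΣQ=0 the equilibrium temperature is the m·c-weighted mean:
T_f = (2583.2×83.1 + 3535.1×43) / (2583.2 + 3535.1)
    = 366678 / 6118.4 ≈ 59.93 °C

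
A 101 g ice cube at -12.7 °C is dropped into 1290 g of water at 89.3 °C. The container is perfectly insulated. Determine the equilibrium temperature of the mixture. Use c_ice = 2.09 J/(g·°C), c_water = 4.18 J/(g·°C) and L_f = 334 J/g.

Setting the total heat transfer to zero:
ice -12.7→0 °C: 101×2.09×12.7 = 2680.8
  latent heat to melt: 101×334 = 33734
  meltwater 0→T: 101×4.18×T = 422.18 T
  water: 5392.2(T − 89.3)
5814.4 T = 481523 − 36415 = 445109
T ≈ 76.55 °C — above 0 °C, consistent with complete melting.

T_f ≈ 76.6 °C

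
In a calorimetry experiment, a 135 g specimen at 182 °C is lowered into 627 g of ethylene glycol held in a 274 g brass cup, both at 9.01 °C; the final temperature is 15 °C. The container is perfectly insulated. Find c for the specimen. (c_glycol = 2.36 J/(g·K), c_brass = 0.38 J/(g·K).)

Net heat exchanged in the isolated system is zero:
135×c×(15 − 182) + 627×2.36×(15 − 9.01) + 274×0.38×(15 − 9.01) = 0
-22545 c = -9487.2
c = -9487.2/-22545 ≈ 0.4208 J/(g·K)

c ≈ 0.421 J/(g·K)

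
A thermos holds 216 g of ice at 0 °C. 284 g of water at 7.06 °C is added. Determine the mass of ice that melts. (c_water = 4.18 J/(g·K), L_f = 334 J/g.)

Cooling the water to 0 °C releases 284·4.18·7.06 = 8381.1 J.
To melt every bit of ice: 216·334 = 72144 J.
That's not enough to melt it all — equilibrium is at 0 °C with ice remaining.
m_melt = 8381.1 / L_f = 25.09 g.

m_melted ≈ 25.1 g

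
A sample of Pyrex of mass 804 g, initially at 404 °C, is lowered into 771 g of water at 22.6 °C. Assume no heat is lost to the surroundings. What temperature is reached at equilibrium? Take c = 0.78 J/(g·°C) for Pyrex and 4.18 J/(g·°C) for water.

T_f ≈ 84.7 °C

T_f is the heat-capacity-weighted average of the initial temperatures:
T_f = (627.12*404 + 3222.8*22.6) / (627.12 + 3222.8)
    = 326191 / 3849.9 ≈ 84.73 °C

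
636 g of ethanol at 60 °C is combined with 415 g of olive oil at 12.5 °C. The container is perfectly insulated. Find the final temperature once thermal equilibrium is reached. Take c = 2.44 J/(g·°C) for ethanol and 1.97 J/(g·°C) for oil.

Energy conservation, ΣQ = 0:
636×2.44×(T − 60) + 415×1.97×(T − 12.5) = 0
2369.4 T = 103330
T = 103330 / 2369.4 = 43.6 °C

T_f ≈ 43.6 °C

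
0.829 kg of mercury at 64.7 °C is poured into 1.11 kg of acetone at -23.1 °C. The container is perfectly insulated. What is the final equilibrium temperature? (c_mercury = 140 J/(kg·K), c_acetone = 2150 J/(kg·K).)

Conservation of energy gives ΣQ = 0:
0.829×140×(T − 64.7) + 1.11×2150×(T − (-23.1)) = 0
116.06(T − 64.7) + 2386.5(T − (-23.1)) = 0
(116.06 + 2386.5) T = 116.06×64.7 + 2386.5×(-23.1)
T = -47619/2502.6 ≈ -19.03 °C

T_f ≈ -19.0 °C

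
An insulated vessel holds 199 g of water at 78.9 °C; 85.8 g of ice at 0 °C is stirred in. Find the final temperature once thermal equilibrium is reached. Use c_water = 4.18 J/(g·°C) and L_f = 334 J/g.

Heat gained plus heat lost sum to zero:
fusion: m_ice L_f = 85.8·334 = 28657; meltwater 0→T: 85.8·4.18·T = 358.64 T; water: 831.82(T − 78.9)
1190.5 T = 65631 − 28657 = 36973
T ≈ 31.06 °C — above 0 °C, consistent with complete melting.

T_f ≈ 31.1 °C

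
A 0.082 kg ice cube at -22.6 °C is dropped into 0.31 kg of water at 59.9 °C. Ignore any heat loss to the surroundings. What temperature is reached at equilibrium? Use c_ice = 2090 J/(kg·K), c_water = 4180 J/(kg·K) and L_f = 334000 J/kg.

T_f ≈ 28.3 °C

Let T be the final temperature. ΣQ_i = 0:
ice -22.6→0 °C: 0.082·2090·22.6 = 3873.2; latent heat to melt: 0.082·334000 = 27388; meltwater 0→T: 0.082·4180·T = 342.76 T; water: 1295.8(T − 59.9)
1638.6 T = 77618 − 31261 = 46357
T ≈ 28.29 °C (positive, so assuming full melt was valid).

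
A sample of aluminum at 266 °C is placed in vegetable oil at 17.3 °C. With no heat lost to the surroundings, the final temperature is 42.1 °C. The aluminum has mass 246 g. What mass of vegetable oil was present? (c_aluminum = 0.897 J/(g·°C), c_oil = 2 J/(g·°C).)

|Q_aluminum| = |Q_oil|:
246·0.897·(266 − 42.1) = m·2·(42.1 − 17.3)
49.6 m = 49406  ⇒  m ≈ 996.1 g

m ≈ 996 g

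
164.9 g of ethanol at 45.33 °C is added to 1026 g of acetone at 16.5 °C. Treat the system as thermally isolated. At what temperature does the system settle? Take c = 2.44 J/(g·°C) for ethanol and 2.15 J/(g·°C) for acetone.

|Q_ethanol| = |Q_acetone|:
164.9*2.44*(45.33 − T) = 1026*2.15*(T − 16.5)
402.36(45.33 − T) = 2205.9(T − 16.5)
2608.3 T = 54636  ⇒  T ≈ 20.95 °C

T_f ≈ 20.9 °C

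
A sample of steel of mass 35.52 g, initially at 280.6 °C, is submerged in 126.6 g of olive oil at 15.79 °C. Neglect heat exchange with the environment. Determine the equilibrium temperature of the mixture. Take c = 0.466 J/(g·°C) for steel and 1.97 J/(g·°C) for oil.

T_f = Σ m_i c_i T_i / Σ m_i c_i:
T_f = (16.55·280.6 + 249.4·15.79) / (16.55 + 249.4)
    = 8582.6 / 265.95 ≈ 32.27 °C

T_f ≈ 32.3 °C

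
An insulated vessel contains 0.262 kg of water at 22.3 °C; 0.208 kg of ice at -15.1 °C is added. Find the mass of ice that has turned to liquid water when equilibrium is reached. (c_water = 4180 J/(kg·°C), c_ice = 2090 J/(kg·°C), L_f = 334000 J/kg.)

m_melted ≈ 0.0535 kg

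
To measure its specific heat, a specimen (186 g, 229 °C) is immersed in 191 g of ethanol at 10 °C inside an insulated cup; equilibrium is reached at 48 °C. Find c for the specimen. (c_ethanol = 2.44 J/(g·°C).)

c ≈ 0.526 J/(g·°C)

Conservation of energy gives ΣQ = 0:
186·c·(48 − 229) + 191·2.44·(48 − 10) = 0
-33666 c = -17710
c = -17710/-33666 ≈ 0.526 J/(g·°C)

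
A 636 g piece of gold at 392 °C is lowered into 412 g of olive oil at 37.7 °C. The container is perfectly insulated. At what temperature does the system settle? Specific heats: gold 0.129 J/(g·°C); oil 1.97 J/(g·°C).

T_f ≈ 70.2 °C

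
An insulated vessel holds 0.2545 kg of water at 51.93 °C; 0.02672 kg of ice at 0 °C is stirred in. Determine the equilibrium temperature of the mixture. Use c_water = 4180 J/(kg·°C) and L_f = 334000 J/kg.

T_f ≈ 39.4 °C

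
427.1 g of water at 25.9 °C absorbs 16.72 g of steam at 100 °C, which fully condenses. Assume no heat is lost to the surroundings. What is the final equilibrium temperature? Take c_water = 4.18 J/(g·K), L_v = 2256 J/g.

T_f ≈ 49.0 °C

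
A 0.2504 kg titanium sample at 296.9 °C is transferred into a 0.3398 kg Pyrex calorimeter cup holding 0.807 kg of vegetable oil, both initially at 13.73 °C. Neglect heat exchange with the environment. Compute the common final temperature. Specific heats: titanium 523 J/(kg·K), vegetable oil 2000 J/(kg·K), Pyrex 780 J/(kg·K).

T_f ≈ 32.2 °C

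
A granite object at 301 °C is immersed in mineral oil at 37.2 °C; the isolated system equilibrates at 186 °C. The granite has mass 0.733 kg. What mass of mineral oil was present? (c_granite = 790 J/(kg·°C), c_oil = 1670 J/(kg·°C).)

m ≈ 0.268 kg

|Q_granite| = |Q_oil|:
0.733·790·(301 − 186) = m·1670·(186 − 37.2)
248496 m = 66593  ⇒  m ≈ 0.268 kg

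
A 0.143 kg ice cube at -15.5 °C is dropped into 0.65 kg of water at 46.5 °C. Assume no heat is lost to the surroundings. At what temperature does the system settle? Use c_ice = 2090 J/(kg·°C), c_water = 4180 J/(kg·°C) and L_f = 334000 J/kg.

T_f ≈ 22.3 °C

Energy balance with sensible and latent terms:
ice -15.5→0 °C: 0.143·2090·15.5 = 4632.5
  fusion: m_ice L_f = 0.143·334000 = 47762
  warm the meltwater: 597.74 T
  water: 2717(T − 46.5)
3314.7 T = 126340 − 52394 = 73946
T ≈ 22.31 °C — above 0 °C, consistent with complete melting.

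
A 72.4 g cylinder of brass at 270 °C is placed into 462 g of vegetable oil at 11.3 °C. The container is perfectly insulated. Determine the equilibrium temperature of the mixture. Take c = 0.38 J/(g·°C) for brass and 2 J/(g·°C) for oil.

Heat lost by the brass equals heat gained by the oil:
72.4*0.38*(270 − T) = 462*2*(T − 11.3)
27.51(270 − T) = 924(T − 11.3)
951.51 T = 17869  ⇒  T ≈ 18.78 °C

T_f ≈ 18.8 °C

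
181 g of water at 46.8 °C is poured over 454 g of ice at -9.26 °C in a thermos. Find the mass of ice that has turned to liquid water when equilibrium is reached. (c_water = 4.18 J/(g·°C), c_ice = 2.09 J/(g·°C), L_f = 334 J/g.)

m_melted ≈ 79.7 g

Heat available from the water dropping to 0 °C: 181×4.18×46.8 = 35408 J.
Warming the ice to 0 °C takes 454×2.09×9.26 = 8786.4 J, leaving 26622 J for melting.
To melt every bit of ice: 454×334 = 151636 J.
Since 26622 < 151636 J, not all the ice melts; equilibrium is at 0 °C.
m_melted×334 = 26622  ⇒  m_melted ≈ 79.71 g.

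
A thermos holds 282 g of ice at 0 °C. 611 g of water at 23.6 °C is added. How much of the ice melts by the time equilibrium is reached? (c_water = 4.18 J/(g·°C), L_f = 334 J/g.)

m_melted ≈ 180 g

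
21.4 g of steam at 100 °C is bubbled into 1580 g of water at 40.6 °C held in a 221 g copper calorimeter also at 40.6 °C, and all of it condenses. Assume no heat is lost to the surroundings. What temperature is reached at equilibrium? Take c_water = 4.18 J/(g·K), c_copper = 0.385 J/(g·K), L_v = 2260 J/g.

Energy balance with sensible and latent terms:
condense steam: −21.4×2260 = −48364
  condensed water 100 °C→T: 89.45(T − 100)
  original water: 6604.4(T − 40.6)
  cup: 85.09(T − 40.6)
6778.9 T = 48364 + 8945.2 + 271593 = 328902
T ≈ 48.52 °C, under the boiling point, so the assumption holds.

T_f ≈ 48.5 °C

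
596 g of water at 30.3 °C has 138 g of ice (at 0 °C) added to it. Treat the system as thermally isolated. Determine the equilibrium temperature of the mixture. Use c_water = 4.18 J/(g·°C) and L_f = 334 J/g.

T_f ≈ 9.6 °C

Conservation of energy gives ΣQ = 0:
fusion: m_ice L_f = 138·334 = 46092; meltwater 0→T: 138·4.18·T = 576.84 T; water: 2491.3(T − 30.3)
3068.1 T = 75486 − 46092 = 29394
T ≈ 9.58 °C (positive, so assuming full melt was valid).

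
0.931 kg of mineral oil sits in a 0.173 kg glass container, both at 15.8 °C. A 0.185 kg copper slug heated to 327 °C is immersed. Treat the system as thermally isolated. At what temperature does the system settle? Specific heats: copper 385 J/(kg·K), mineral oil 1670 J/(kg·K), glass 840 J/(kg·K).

Taking heat into each body as positive, Σ m c ΔT = 0:
0.185×385×(T − 327) + 0.931×1670×(T − 15.8) + 0.173×840×(T − 15.8) = 0
(71.22 + 1554.8 + 145.32) T = 71.22×327 + 1554.8×15.8 + 145.32×15.8
T = 50152 / 1771.3 = 28.3 °C

T_f ≈ 28.3 °C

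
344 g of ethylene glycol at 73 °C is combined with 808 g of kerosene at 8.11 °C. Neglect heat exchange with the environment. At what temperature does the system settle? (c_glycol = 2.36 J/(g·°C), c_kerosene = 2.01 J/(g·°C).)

T_f ≈ 29.7 °C

Taking heat into each body as positive, Σ m c ΔT = 0:
344×2.36×(T − 73) + 808×2.01×(T − 8.11) = 0
2435.9 T = 72436
T ≈ 29.74 °C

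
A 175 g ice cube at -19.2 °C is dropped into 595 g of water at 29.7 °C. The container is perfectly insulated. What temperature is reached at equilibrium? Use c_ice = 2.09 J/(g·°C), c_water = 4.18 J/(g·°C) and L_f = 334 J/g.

T_f ≈ 2.6 °C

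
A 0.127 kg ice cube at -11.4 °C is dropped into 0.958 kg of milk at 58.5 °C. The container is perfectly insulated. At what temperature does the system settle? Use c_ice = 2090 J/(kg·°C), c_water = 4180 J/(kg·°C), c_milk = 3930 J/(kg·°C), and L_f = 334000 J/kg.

T_f ≈ 40.7 °C

Conservation of energy gives ΣQ = 0:
warm ice to 0 °C: 0.127·2090·(0 − (-11.4)) = 3025.9; melt ice: 0.127·334000 = 42418; warm the meltwater: 530.86 T; milk: 3764.9(T − 58.5)
4295.8 T = 220249 − 45444 = 174805
T ≈ 40.69 °C. Since T > 0 °C, the all-ice-melts assumption holds.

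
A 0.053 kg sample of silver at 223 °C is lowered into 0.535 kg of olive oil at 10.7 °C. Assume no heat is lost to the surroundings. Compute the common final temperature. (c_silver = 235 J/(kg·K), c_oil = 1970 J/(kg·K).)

Let T be the final temperature. ΣQ_i = 0:
0.053·235·(T − 223) + 0.535·1970·(T − 10.7) = 0
1066.4 T = 14055
T = 14055 / 1066.4 = 13.2 °C

T_f ≈ 13.2 °C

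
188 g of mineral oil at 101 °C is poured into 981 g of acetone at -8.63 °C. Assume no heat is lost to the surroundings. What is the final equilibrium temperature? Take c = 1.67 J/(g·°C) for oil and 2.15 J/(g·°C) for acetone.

T_f ≈ 5.6 °C

Let T be the final temperature. ΣQ_i = 0:
188*1.67*(T − 101) + 981*2.15*(T − (-8.63)) = 0
313.96(T − 101) + 2109.2(T − (-8.63)) = 0
(313.96 + 2109.2) T = 313.96*101 + 2109.2*(-8.63)
T ≈ 5.57 °C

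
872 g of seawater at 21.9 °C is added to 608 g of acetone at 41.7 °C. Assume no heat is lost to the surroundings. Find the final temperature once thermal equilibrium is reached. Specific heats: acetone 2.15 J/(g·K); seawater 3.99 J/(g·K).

T_f = Σ m_i c_i T_i / Σ m_i c_i:
T_f = (1307.2*41.7 + 3479.3*21.9) / (1307.2 + 3479.3)
    = 130706 / 4786.5 ≈ 27.31 °C

T_f ≈ 27.3 °C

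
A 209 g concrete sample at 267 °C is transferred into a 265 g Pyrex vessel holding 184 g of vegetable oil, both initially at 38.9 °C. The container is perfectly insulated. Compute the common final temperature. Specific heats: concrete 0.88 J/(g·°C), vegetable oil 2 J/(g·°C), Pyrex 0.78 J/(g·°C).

T_f ≈ 94.2 °C

T_f is the heat-capacity-weighted average of the initial temperatures:
T_f = (183.92·267 + 368·38.9 + 206.7·38.9) / (183.92 + 368 + 206.7)
    = 71462 / 758.62 ≈ 94.20 °C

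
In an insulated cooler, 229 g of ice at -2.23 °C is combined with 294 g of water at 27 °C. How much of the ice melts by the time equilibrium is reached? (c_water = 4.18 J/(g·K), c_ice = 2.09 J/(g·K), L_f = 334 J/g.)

m_melted ≈ 96.1 g

Water can give up m c ΔT = 294·4.18·27 = 33181 J before reaching 0 °C.
Warming the ice to 0 °C takes 229·2.09·2.23 = 1067.3 J, leaving 32114 J for melting.
Fully melting the ice requires m_ice L_f = 229·334 = 76486 J.
32114 J < 76486 J, so only part of the ice melts and the system sits at 0 °C.
m_melt = 32114 / L_f = 96.15 g.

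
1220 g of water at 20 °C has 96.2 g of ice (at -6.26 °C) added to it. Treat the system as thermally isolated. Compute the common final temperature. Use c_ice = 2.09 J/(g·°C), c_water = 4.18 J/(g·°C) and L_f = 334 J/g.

Let T be the final temperature. ΣQ_i = 0:
warm ice to 0 °C: 96.2·2.09·(0 − (-6.26)) = 1258.6; latent heat to melt: 96.2·334 = 32131; meltwater 0→T: 96.2·4.18·T = 402.12 T; water: 5099.6(T − 20)
5501.7 T = 101992 − 33389 = 68603
T ≈ 12.47 °C. Since T > 0 °C, the all-ice-melts assumption holds.

T_f ≈ 12.5 °C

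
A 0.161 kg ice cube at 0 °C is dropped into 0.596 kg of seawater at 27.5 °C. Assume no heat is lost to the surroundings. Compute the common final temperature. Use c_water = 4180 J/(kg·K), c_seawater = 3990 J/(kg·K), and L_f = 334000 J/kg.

T_f ≈ 3.8 °C

Energy conservation, ΣQ = 0:
melt ice: 0.161·334000 = 53774
  warm the meltwater: 672.98 T
  seawater cools: 0.596·3990·(T − 27.5) = 2378(T − 27.5)
3051 T = 65396 − 53774 = 11622
T ≈ 3.81 °C. Since T > 0 °C, the all-ice-melts assumption holds.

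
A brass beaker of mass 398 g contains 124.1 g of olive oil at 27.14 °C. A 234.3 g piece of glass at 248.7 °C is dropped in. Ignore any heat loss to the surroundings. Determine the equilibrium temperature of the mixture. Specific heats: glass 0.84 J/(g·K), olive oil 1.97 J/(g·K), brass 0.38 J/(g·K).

T_f ≈ 100.7 °C

Energy conservation, ΣQ = 0:
234.3×0.84×(T − 248.7) + 124.1×1.97×(T − 27.14) + 398×0.38×(T − 27.14) = 0
(196.81 + 244.48 + 151.24) T = 196.81×248.7 + 244.48×27.14 + 151.24×27.14
T ≈ 100.73 °C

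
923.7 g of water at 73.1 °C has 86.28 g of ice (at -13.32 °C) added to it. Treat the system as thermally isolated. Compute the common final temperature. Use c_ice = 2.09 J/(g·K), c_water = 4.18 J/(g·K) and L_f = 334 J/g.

T_f ≈ 59.5 °C

Let T be the final temperature. ΣQ_i = 0:
ice -13.32→0 °C: 86.28×2.09×13.32 = 2401.9; latent heat to melt: 86.28×334 = 28818; warm the meltwater: 360.65 T; water cools: 923.7×4.18×(T − 73.1) = 3861.1(T − 73.1)
4221.7 T = 282244 − 31219 = 251024
T ≈ 59.46 °C — above 0 °C, consistent with complete melting.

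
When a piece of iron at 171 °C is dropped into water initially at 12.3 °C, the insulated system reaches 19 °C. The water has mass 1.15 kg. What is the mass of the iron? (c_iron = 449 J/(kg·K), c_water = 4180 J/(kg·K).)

m ≈ 0.472 kg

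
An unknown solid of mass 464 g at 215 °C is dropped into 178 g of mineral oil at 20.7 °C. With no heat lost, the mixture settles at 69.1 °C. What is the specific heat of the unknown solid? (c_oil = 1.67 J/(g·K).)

c ≈ 0.213 J/(g·K)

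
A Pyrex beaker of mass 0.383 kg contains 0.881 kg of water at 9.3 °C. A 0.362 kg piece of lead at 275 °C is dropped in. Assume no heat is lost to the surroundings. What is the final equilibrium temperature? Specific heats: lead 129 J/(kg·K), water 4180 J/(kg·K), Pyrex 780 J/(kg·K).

T_f ≈ 12.4 °C

With ΣQ=0 the equilibrium temperature is the m·c-weighted mean:
T_f = (46.7*275 + 3682.6*9.3 + 298.74*9.3) / (46.7 + 3682.6 + 298.74)
    = 49868 / 4028 ≈ 12.38 °C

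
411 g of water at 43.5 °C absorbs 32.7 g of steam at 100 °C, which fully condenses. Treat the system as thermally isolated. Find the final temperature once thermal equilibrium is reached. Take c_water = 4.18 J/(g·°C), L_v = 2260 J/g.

T_f ≈ 87.5 °C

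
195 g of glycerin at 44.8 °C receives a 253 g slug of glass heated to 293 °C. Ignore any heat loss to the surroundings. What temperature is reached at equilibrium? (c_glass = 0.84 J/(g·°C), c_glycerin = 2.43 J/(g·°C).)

T_f ≈ 121.6 °C

Energy conservation, ΣQ = 0:
253·0.84·(T − 293) + 195·2.43·(T − 44.8) = 0
212.52(T − 293) + 473.85(T − 44.8) = 0
(212.52 + 473.85) T = 212.52·293 + 473.85·44.8
T = 83497 / 686.37 = 122 °C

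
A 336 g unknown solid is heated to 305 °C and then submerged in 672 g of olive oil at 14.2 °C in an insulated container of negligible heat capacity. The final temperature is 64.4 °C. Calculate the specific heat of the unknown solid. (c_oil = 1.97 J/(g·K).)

m_s c (T_s − T_f) = m_oil c_oil (T_f − T_0):
336·c·(305 − 64.4) = 672·1.97·(64.4 − 14.2)
80842 c = 66457  ⇒  c ≈ 0.8221 J/(g·K)

c ≈ 0.822 J/(g·K)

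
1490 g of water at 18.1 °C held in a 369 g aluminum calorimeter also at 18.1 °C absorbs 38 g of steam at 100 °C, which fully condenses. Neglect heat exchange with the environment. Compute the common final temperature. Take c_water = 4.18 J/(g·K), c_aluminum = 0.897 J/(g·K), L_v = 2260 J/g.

Heat gained plus heat lost sum to zero:
latent heat released on condensation: 38×2260 = 85880
  condensed water 100 °C→T: 158.84(T − 100)
  water warms: 1490×4.18×(T − 18.1) = 6228.2(T − 18.1)
  aluminum cup: 369×0.897×(T − 18.1) = 330.99(T − 18.1)
6718 T = 85880 + 15884 + 118721 = 220485
T ≈ 32.82 °C (< 100 °C, so full condensation is consistent).

T_f ≈ 32.8 °C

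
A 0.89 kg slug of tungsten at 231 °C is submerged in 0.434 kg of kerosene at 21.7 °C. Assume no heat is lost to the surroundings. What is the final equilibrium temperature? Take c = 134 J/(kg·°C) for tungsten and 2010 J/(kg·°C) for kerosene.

T_f ≈ 46.9 °C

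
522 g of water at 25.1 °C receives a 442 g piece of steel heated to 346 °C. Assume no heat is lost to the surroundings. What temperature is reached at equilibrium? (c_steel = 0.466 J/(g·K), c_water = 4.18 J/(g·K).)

Set heat shed by the hot body equal to heat absorbed by the cold body:
442×0.466×(346 − T) = 522×4.18×(T − 25.1)
205.97(346 − T) = 2182(T − 25.1)
2387.9 T = 126034  ⇒  T ≈ 52.78 °C

T_f ≈ 52.8 °C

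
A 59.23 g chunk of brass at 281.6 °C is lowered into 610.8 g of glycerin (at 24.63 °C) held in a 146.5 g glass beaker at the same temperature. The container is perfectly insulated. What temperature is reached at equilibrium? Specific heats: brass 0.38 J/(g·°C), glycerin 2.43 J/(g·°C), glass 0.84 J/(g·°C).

T_f ≈ 28.2 °C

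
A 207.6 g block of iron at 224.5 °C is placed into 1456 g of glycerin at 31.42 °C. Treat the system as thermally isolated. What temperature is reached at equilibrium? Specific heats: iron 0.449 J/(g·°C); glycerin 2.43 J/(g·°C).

Let T be the final temperature. ΣQ_i = 0:
207.6×0.449×(T − 224.5) + 1456×2.43×(T − 31.42) = 0
(93.21 + 3538.1) T = 93.21×224.5 + 3538.1×31.42
T = 132093 / 3631.3 = 36.4 °C

T_f ≈ 36.4 °C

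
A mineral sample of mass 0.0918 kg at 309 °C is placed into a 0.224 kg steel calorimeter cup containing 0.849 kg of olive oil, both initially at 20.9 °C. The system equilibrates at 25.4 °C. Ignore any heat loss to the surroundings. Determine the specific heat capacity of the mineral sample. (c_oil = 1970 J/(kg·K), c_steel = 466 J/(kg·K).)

Taking heat into each body as positive, Σ m c ΔT = 0:
0.0918×c×(25.4 − 309) + 0.849×1970×(25.4 − 20.9) + 0.224×466×(25.4 − 20.9) = 0
-26.03 c = -7996.1
c = -7996.1/-26.03 ≈ 307.1 J/(kg·K)

c ≈ 307 J/(kg·K)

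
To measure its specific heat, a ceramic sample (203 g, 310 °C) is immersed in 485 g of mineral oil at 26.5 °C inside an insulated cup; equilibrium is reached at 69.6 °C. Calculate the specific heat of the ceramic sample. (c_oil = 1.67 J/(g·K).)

Energy conservation, ΣQ = 0:
203×c×(69.6 − 310) + 485×1.67×(69.6 − 26.5) = 0
-48801 c = -34909
c = -34909/-48801 ≈ 0.7153 J/(g·K)

c ≈ 0.715 J/(g·K)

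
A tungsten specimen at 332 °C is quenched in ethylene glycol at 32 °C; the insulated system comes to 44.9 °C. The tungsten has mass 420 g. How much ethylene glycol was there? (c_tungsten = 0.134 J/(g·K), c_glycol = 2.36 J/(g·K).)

Heat lost by the tungsten = heat gained by the glycol:
420×0.134×(332 − 44.9) = m×2.36×(44.9 − 32)
30.44 m = 16158  ⇒  m ≈ 530.7 g

m ≈ 531 g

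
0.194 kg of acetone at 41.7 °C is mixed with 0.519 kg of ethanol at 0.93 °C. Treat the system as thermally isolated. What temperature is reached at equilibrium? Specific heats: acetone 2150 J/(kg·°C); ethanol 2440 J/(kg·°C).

T_f ≈ 11.0 °C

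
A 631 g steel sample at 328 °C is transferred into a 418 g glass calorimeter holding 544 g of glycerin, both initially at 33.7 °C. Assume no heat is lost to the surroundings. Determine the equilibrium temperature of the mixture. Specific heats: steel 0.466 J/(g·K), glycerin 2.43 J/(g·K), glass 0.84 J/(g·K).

Setting the total heat transfer to zero:
631*0.466*(T − 328) + 544*2.43*(T − 33.7) + 418*0.84*(T − 33.7) = 0
1967.1 T = 152829
T = 152829/1967.1 ≈ 77.69 °C

T_f ≈ 77.7 °C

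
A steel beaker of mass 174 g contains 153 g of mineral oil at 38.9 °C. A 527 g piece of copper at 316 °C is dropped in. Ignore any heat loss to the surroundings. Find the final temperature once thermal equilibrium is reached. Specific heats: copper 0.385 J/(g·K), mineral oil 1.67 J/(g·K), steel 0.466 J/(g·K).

T_f is the heat-capacity-weighted average of the initial temperatures:
T_f = (202.9*316 + 255.51*38.9 + 81.08*38.9) / (202.9 + 255.51 + 81.08)
    = 77208 / 539.49 ≈ 143.11 °C

T_f ≈ 143.1 °C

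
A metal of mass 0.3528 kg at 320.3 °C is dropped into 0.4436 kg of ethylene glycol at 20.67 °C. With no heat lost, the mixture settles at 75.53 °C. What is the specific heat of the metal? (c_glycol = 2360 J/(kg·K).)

c ≈ 665 J/(kg·K)

m_s c (T_s − T_f) = m_glycol c_glycol (T_f − T_0):
0.3528·c·(320.3 − 75.53) = 0.4436·2360·(75.53 − 20.67)
86.35 c = 57433  ⇒  c ≈ 665.1 J/(kg·K)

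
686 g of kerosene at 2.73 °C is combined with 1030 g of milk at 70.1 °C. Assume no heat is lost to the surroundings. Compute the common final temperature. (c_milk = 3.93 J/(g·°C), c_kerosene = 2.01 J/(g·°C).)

T_f ≈ 53.0 °C

Taking heat into each body as positive, Σ m c ΔT = 0:
1030*3.93*(T − 70.1) + 686*2.01*(T − 2.73) = 0
5426.8 T = 287522
T = 287522/5426.8 ≈ 52.98 °C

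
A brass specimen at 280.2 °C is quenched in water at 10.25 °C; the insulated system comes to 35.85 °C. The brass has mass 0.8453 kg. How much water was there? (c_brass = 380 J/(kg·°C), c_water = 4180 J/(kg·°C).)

m ≈ 0.733 kg

|Q_brass| = |Q_water|:
0.8453×380×(280.2 − 35.85) = m×4180×(35.85 − 10.25)
107008 m = 78489  ⇒  m ≈ 0.7335 kg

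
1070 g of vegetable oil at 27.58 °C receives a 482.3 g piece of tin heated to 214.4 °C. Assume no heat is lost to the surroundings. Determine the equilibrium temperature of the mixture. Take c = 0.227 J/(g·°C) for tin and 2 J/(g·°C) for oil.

Heat gained plus heat lost sum to zero:
482.3*0.227*(T − 214.4) + 1070*2*(T − 27.58) = 0
109.48(T − 214.4) + 2140(T − 27.58) = 0
(109.48 + 2140) T = 109.48*214.4 + 2140*27.58
T ≈ 36.67 °C

T_f ≈ 36.7 °C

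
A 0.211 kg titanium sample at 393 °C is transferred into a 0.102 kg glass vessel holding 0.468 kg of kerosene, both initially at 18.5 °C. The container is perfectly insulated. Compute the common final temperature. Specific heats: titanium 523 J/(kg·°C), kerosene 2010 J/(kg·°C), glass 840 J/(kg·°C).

T_f ≈ 54.9 °C

Heat gained plus heat lost sum to zero:
0.211·523·(T − 393) + 0.468·2010·(T − 18.5) + 0.102·840·(T − 18.5) = 0
1136.7 T = 62356
T = 62356 / 1136.7 = 54.9 °C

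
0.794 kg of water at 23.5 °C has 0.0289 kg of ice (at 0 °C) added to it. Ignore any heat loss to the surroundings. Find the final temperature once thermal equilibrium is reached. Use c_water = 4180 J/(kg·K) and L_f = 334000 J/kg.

Let T be the final temperature. ΣQ_i = 0:
fusion: m_ice L_f = 0.0289×334000 = 9652.6; warm the meltwater: 120.8 T; water cools: 0.794×4180×(T − 23.5) = 3318.9(T − 23.5)
3439.7 T = 77995 − 9652.6 = 68342
T ≈ 19.87 °C. Since T > 0 °C, the all-ice-melts assumption holds.

T_f ≈ 19.9 °C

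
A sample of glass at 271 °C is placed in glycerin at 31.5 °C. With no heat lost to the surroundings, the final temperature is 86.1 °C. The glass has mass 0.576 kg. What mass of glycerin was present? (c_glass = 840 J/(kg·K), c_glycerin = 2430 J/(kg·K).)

m ≈ 0.674 kg

Net heat exchanged in the isolated system is zero:
0.576·840·(86.1 − 271) + m·2430·(86.1 − 31.5) = 0
132678 m = 89462
m = 89462/132678 ≈ 0.6743 kg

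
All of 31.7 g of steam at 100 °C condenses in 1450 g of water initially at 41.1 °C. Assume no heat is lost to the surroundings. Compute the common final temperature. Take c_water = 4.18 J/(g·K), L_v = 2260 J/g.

T_f ≈ 53.9 °C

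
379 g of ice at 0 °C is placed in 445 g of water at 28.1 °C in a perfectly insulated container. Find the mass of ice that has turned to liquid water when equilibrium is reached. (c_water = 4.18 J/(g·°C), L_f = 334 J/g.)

m_melted ≈ 156 g

Water can give up m c ΔT = 445×4.18×28.1 = 52269 J before reaching 0 °C.
To melt every bit of ice: 379×334 = 126586 J.
Since 52269 < 126586 J, not all the ice melts; equilibrium is at 0 °C.
m_melt = 52269 / L_f = 156.5 g.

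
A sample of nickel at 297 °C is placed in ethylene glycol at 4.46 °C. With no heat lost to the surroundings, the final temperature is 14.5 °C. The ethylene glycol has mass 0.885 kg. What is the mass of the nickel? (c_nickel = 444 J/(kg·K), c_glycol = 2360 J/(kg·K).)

Heat lost by the nickel = heat gained by the glycol:
m·444·(297 − 14.5) = 0.885·2360·(14.5 − 4.46)
125430 m = 20970  ⇒  m ≈ 0.1672 kg

m ≈ 0.167 kg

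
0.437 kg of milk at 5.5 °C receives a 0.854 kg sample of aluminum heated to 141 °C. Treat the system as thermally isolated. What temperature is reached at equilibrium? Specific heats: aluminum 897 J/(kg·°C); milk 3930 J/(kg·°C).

Net heat exchanged in the isolated system is zero:
0.854·897·(T − 141) + 0.437·3930·(T − 5.5) = 0
766.04(T − 141) + 1717.4(T − 5.5) = 0
(766.04 + 1717.4) T = 766.04·141 + 1717.4·5.5
T ≈ 47.30 °C

T_f ≈ 47.3 °C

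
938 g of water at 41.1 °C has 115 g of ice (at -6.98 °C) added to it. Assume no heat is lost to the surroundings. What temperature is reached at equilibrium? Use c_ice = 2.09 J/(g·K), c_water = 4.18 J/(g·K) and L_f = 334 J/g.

T_f ≈ 27.5 °C

Setting the total heat transfer to zero:
ice -6.98→0 °C: 115·2.09·6.98 = 1677.6
  melt ice: 115·334 = 38410
  warm the meltwater: 480.7 T
  water: 3920.8(T − 41.1)
4401.5 T = 161147 − 40088 = 121059
T ≈ 27.50 °C (positive, so assuming full melt was valid).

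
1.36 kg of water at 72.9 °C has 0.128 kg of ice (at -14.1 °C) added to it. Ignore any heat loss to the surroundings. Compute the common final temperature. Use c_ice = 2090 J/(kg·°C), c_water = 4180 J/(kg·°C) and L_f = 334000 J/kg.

Energy balance with sensible and latent terms:
ice -14.1→0 °C: 0.128·2090·14.1 = 3772
  melt ice: 0.128·334000 = 42752
  meltwater 0→T: 0.128·4180·T = 535.04 T
  water: 5684.8(T − 72.9)
6219.8 T = 414422 − 46524 = 367898
T ≈ 59.15 °C — above 0 °C, consistent with complete melting.

T_f ≈ 59.1 °C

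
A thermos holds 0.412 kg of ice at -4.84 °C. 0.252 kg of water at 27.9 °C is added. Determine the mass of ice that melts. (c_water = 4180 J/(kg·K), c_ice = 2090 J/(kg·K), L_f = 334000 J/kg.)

m_melted ≈ 0.0755 kg

Water can give up m c ΔT = 0.252·4180·27.9 = 29389 J before reaching 0 °C.
Of that, 0.412·2090·4.84 = 4167.6 J goes to bring the ice to 0 °C, leaving 25221 J.
To melt every bit of ice: 0.412·334000 = 137608 J.
That's not enough to melt it all — equilibrium is at 0 °C with ice remaining.
m_melt = 25221 / L_f = 0.07551 kg.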